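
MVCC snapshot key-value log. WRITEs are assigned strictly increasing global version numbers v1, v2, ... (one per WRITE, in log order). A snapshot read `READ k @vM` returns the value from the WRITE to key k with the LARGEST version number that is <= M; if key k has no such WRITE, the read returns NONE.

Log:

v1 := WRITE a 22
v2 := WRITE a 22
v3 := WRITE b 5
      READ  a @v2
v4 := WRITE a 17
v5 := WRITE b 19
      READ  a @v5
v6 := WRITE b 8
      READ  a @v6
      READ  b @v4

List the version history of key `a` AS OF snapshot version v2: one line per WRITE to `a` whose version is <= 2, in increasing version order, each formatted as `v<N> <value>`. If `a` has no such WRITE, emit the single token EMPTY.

Scan writes for key=a with version <= 2:
  v1 WRITE a 22 -> keep
  v2 WRITE a 22 -> keep
  v3 WRITE b 5 -> skip
  v4 WRITE a 17 -> drop (> snap)
  v5 WRITE b 19 -> skip
  v6 WRITE b 8 -> skip
Collected: [(1, 22), (2, 22)]

Answer: v1 22
v2 22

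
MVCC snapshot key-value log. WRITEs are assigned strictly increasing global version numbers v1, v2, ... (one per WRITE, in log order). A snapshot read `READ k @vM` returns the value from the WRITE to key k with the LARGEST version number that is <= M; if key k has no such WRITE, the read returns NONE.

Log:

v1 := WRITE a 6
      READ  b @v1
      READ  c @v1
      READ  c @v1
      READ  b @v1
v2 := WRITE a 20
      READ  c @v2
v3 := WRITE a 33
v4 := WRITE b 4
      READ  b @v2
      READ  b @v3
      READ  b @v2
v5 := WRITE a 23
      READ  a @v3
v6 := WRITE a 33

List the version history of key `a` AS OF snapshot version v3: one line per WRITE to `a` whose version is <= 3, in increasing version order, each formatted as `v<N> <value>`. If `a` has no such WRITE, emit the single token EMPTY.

Scan writes for key=a with version <= 3:
  v1 WRITE a 6 -> keep
  v2 WRITE a 20 -> keep
  v3 WRITE a 33 -> keep
  v4 WRITE b 4 -> skip
  v5 WRITE a 23 -> drop (> snap)
  v6 WRITE a 33 -> drop (> snap)
Collected: [(1, 6), (2, 20), (3, 33)]

Answer: v1 6
v2 20
v3 33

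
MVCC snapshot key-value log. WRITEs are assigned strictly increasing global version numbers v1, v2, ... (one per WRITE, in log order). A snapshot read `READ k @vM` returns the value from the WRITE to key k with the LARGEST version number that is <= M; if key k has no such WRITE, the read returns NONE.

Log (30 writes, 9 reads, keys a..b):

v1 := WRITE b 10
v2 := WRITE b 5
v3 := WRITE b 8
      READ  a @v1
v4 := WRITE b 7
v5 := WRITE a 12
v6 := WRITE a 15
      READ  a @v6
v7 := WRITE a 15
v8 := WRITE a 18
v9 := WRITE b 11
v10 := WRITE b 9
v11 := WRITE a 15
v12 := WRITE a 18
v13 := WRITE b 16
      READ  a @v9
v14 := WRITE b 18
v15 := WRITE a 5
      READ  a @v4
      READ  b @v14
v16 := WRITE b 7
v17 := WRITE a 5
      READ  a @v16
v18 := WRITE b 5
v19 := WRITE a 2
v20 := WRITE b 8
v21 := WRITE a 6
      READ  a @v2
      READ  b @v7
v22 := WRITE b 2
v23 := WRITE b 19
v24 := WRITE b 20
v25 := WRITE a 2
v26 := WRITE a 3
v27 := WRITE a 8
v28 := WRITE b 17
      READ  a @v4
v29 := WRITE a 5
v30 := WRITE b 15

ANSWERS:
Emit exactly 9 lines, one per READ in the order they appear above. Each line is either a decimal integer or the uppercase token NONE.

v1: WRITE b=10  (b history now [(1, 10)])
v2: WRITE b=5  (b history now [(1, 10), (2, 5)])
v3: WRITE b=8  (b history now [(1, 10), (2, 5), (3, 8)])
READ a @v1: history=[] -> no version <= 1 -> NONE
v4: WRITE b=7  (b history now [(1, 10), (2, 5), (3, 8), (4, 7)])
v5: WRITE a=12  (a history now [(5, 12)])
v6: WRITE a=15  (a history now [(5, 12), (6, 15)])
READ a @v6: history=[(5, 12), (6, 15)] -> pick v6 -> 15
v7: WRITE a=15  (a history now [(5, 12), (6, 15), (7, 15)])
v8: WRITE a=18  (a history now [(5, 12), (6, 15), (7, 15), (8, 18)])
v9: WRITE b=11  (b history now [(1, 10), (2, 5), (3, 8), (4, 7), (9, 11)])
v10: WRITE b=9  (b history now [(1, 10), (2, 5), (3, 8), (4, 7), (9, 11), (10, 9)])
v11: WRITE a=15  (a history now [(5, 12), (6, 15), (7, 15), (8, 18), (11, 15)])
v12: WRITE a=18  (a history now [(5, 12), (6, 15), (7, 15), (8, 18), (11, 15), (12, 18)])
v13: WRITE b=16  (b history now [(1, 10), (2, 5), (3, 8), (4, 7), (9, 11), (10, 9), (13, 16)])
READ a @v9: history=[(5, 12), (6, 15), (7, 15), (8, 18), (11, 15), (12, 18)] -> pick v8 -> 18
v14: WRITE b=18  (b history now [(1, 10), (2, 5), (3, 8), (4, 7), (9, 11), (10, 9), (13, 16), (14, 18)])
v15: WRITE a=5  (a history now [(5, 12), (6, 15), (7, 15), (8, 18), (11, 15), (12, 18), (15, 5)])
READ a @v4: history=[(5, 12), (6, 15), (7, 15), (8, 18), (11, 15), (12, 18), (15, 5)] -> no version <= 4 -> NONE
READ b @v14: history=[(1, 10), (2, 5), (3, 8), (4, 7), (9, 11), (10, 9), (13, 16), (14, 18)] -> pick v14 -> 18
v16: WRITE b=7  (b history now [(1, 10), (2, 5), (3, 8), (4, 7), (9, 11), (10, 9), (13, 16), (14, 18), (16, 7)])
v17: WRITE a=5  (a history now [(5, 12), (6, 15), (7, 15), (8, 18), (11, 15), (12, 18), (15, 5), (17, 5)])
READ a @v16: history=[(5, 12), (6, 15), (7, 15), (8, 18), (11, 15), (12, 18), (15, 5), (17, 5)] -> pick v15 -> 5
v18: WRITE b=5  (b history now [(1, 10), (2, 5), (3, 8), (4, 7), (9, 11), (10, 9), (13, 16), (14, 18), (16, 7), (18, 5)])
v19: WRITE a=2  (a history now [(5, 12), (6, 15), (7, 15), (8, 18), (11, 15), (12, 18), (15, 5), (17, 5), (19, 2)])
v20: WRITE b=8  (b history now [(1, 10), (2, 5), (3, 8), (4, 7), (9, 11), (10, 9), (13, 16), (14, 18), (16, 7), (18, 5), (20, 8)])
v21: WRITE a=6  (a history now [(5, 12), (6, 15), (7, 15), (8, 18), (11, 15), (12, 18), (15, 5), (17, 5), (19, 2), (21, 6)])
READ a @v2: history=[(5, 12), (6, 15), (7, 15), (8, 18), (11, 15), (12, 18), (15, 5), (17, 5), (19, 2), (21, 6)] -> no version <= 2 -> NONE
READ b @v7: history=[(1, 10), (2, 5), (3, 8), (4, 7), (9, 11), (10, 9), (13, 16), (14, 18), (16, 7), (18, 5), (20, 8)] -> pick v4 -> 7
v22: WRITE b=2  (b history now [(1, 10), (2, 5), (3, 8), (4, 7), (9, 11), (10, 9), (13, 16), (14, 18), (16, 7), (18, 5), (20, 8), (22, 2)])
v23: WRITE b=19  (b history now [(1, 10), (2, 5), (3, 8), (4, 7), (9, 11), (10, 9), (13, 16), (14, 18), (16, 7), (18, 5), (20, 8), (22, 2), (23, 19)])
v24: WRITE b=20  (b history now [(1, 10), (2, 5), (3, 8), (4, 7), (9, 11), (10, 9), (13, 16), (14, 18), (16, 7), (18, 5), (20, 8), (22, 2), (23, 19), (24, 20)])
v25: WRITE a=2  (a history now [(5, 12), (6, 15), (7, 15), (8, 18), (11, 15), (12, 18), (15, 5), (17, 5), (19, 2), (21, 6), (25, 2)])
v26: WRITE a=3  (a history now [(5, 12), (6, 15), (7, 15), (8, 18), (11, 15), (12, 18), (15, 5), (17, 5), (19, 2), (21, 6), (25, 2), (26, 3)])
v27: WRITE a=8  (a history now [(5, 12), (6, 15), (7, 15), (8, 18), (11, 15), (12, 18), (15, 5), (17, 5), (19, 2), (21, 6), (25, 2), (26, 3), (27, 8)])
v28: WRITE b=17  (b history now [(1, 10), (2, 5), (3, 8), (4, 7), (9, 11), (10, 9), (13, 16), (14, 18), (16, 7), (18, 5), (20, 8), (22, 2), (23, 19), (24, 20), (28, 17)])
READ a @v4: history=[(5, 12), (6, 15), (7, 15), (8, 18), (11, 15), (12, 18), (15, 5), (17, 5), (19, 2), (21, 6), (25, 2), (26, 3), (27, 8)] -> no version <= 4 -> NONE
v29: WRITE a=5  (a history now [(5, 12), (6, 15), (7, 15), (8, 18), (11, 15), (12, 18), (15, 5), (17, 5), (19, 2), (21, 6), (25, 2), (26, 3), (27, 8), (29, 5)])
v30: WRITE b=15  (b history now [(1, 10), (2, 5), (3, 8), (4, 7), (9, 11), (10, 9), (13, 16), (14, 18), (16, 7), (18, 5), (20, 8), (22, 2), (23, 19), (24, 20), (28, 17), (30, 15)])

Answer: NONE
15
18
NONE
18
5
NONE
7
NONE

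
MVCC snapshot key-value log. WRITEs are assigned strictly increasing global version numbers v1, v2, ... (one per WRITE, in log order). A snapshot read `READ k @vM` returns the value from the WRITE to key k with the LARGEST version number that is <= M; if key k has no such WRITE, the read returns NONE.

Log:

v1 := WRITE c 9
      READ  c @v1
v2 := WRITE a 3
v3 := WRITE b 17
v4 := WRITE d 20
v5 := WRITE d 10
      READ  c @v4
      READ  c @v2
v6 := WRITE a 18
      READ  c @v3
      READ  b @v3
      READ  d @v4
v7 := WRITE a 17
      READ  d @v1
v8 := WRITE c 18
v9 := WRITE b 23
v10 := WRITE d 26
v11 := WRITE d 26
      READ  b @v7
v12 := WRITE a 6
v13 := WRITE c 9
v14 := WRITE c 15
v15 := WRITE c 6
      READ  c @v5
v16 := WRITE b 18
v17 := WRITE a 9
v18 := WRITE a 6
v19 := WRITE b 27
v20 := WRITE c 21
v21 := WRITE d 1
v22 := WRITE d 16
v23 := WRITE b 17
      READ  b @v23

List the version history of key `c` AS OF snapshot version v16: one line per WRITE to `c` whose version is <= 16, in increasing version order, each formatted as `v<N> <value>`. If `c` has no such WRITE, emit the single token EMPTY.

Answer: v1 9
v8 18
v13 9
v14 15
v15 6

Derivation:
Scan writes for key=c with version <= 16:
  v1 WRITE c 9 -> keep
  v2 WRITE a 3 -> skip
  v3 WRITE b 17 -> skip
  v4 WRITE d 20 -> skip
  v5 WRITE d 10 -> skip
  v6 WRITE a 18 -> skip
  v7 WRITE a 17 -> skip
  v8 WRITE c 18 -> keep
  v9 WRITE b 23 -> skip
  v10 WRITE d 26 -> skip
  v11 WRITE d 26 -> skip
  v12 WRITE a 6 -> skip
  v13 WRITE c 9 -> keep
  v14 WRITE c 15 -> keep
  v15 WRITE c 6 -> keep
  v16 WRITE b 18 -> skip
  v17 WRITE a 9 -> skip
  v18 WRITE a 6 -> skip
  v19 WRITE b 27 -> skip
  v20 WRITE c 21 -> drop (> snap)
  v21 WRITE d 1 -> skip
  v22 WRITE d 16 -> skip
  v23 WRITE b 17 -> skip
Collected: [(1, 9), (8, 18), (13, 9), (14, 15), (15, 6)]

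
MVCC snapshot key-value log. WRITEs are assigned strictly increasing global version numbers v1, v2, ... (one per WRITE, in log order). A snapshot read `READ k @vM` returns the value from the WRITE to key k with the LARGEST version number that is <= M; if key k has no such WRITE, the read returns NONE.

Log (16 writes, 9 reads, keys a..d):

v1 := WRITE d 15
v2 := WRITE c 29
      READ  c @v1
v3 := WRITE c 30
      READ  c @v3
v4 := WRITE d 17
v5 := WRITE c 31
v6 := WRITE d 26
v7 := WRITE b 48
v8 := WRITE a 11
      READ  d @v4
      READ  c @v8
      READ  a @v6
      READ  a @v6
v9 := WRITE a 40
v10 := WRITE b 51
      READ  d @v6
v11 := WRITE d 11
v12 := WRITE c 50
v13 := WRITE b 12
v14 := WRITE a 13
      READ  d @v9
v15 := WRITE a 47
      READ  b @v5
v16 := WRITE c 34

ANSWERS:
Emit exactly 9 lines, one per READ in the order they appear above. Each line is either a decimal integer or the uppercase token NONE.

v1: WRITE d=15  (d history now [(1, 15)])
v2: WRITE c=29  (c history now [(2, 29)])
READ c @v1: history=[(2, 29)] -> no version <= 1 -> NONE
v3: WRITE c=30  (c history now [(2, 29), (3, 30)])
READ c @v3: history=[(2, 29), (3, 30)] -> pick v3 -> 30
v4: WRITE d=17  (d history now [(1, 15), (4, 17)])
v5: WRITE c=31  (c history now [(2, 29), (3, 30), (5, 31)])
v6: WRITE d=26  (d history now [(1, 15), (4, 17), (6, 26)])
v7: WRITE b=48  (b history now [(7, 48)])
v8: WRITE a=11  (a history now [(8, 11)])
READ d @v4: history=[(1, 15), (4, 17), (6, 26)] -> pick v4 -> 17
READ c @v8: history=[(2, 29), (3, 30), (5, 31)] -> pick v5 -> 31
READ a @v6: history=[(8, 11)] -> no version <= 6 -> NONE
READ a @v6: history=[(8, 11)] -> no version <= 6 -> NONE
v9: WRITE a=40  (a history now [(8, 11), (9, 40)])
v10: WRITE b=51  (b history now [(7, 48), (10, 51)])
READ d @v6: history=[(1, 15), (4, 17), (6, 26)] -> pick v6 -> 26
v11: WRITE d=11  (d history now [(1, 15), (4, 17), (6, 26), (11, 11)])
v12: WRITE c=50  (c history now [(2, 29), (3, 30), (5, 31), (12, 50)])
v13: WRITE b=12  (b history now [(7, 48), (10, 51), (13, 12)])
v14: WRITE a=13  (a history now [(8, 11), (9, 40), (14, 13)])
READ d @v9: history=[(1, 15), (4, 17), (6, 26), (11, 11)] -> pick v6 -> 26
v15: WRITE a=47  (a history now [(8, 11), (9, 40), (14, 13), (15, 47)])
READ b @v5: history=[(7, 48), (10, 51), (13, 12)] -> no version <= 5 -> NONE
v16: WRITE c=34  (c history now [(2, 29), (3, 30), (5, 31), (12, 50), (16, 34)])

Answer: NONE
30
17
31
NONE
NONE
26
26
NONE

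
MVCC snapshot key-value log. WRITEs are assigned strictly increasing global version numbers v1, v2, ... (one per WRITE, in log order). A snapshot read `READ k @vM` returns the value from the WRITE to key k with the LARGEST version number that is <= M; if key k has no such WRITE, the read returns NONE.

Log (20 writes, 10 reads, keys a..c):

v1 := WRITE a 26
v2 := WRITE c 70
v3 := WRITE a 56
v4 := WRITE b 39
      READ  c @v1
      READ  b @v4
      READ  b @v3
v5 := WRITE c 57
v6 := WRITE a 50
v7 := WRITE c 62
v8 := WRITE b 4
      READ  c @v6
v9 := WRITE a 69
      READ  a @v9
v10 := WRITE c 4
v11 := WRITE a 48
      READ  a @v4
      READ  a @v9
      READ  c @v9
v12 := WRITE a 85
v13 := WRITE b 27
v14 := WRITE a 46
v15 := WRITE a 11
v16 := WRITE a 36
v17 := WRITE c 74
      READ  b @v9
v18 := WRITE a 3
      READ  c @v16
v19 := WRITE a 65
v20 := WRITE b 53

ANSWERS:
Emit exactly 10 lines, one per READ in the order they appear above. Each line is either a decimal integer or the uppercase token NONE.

v1: WRITE a=26  (a history now [(1, 26)])
v2: WRITE c=70  (c history now [(2, 70)])
v3: WRITE a=56  (a history now [(1, 26), (3, 56)])
v4: WRITE b=39  (b history now [(4, 39)])
READ c @v1: history=[(2, 70)] -> no version <= 1 -> NONE
READ b @v4: history=[(4, 39)] -> pick v4 -> 39
READ b @v3: history=[(4, 39)] -> no version <= 3 -> NONE
v5: WRITE c=57  (c history now [(2, 70), (5, 57)])
v6: WRITE a=50  (a history now [(1, 26), (3, 56), (6, 50)])
v7: WRITE c=62  (c history now [(2, 70), (5, 57), (7, 62)])
v8: WRITE b=4  (b history now [(4, 39), (8, 4)])
READ c @v6: history=[(2, 70), (5, 57), (7, 62)] -> pick v5 -> 57
v9: WRITE a=69  (a history now [(1, 26), (3, 56), (6, 50), (9, 69)])
READ a @v9: history=[(1, 26), (3, 56), (6, 50), (9, 69)] -> pick v9 -> 69
v10: WRITE c=4  (c history now [(2, 70), (5, 57), (7, 62), (10, 4)])
v11: WRITE a=48  (a history now [(1, 26), (3, 56), (6, 50), (9, 69), (11, 48)])
READ a @v4: history=[(1, 26), (3, 56), (6, 50), (9, 69), (11, 48)] -> pick v3 -> 56
READ a @v9: history=[(1, 26), (3, 56), (6, 50), (9, 69), (11, 48)] -> pick v9 -> 69
READ c @v9: history=[(2, 70), (5, 57), (7, 62), (10, 4)] -> pick v7 -> 62
v12: WRITE a=85  (a history now [(1, 26), (3, 56), (6, 50), (9, 69), (11, 48), (12, 85)])
v13: WRITE b=27  (b history now [(4, 39), (8, 4), (13, 27)])
v14: WRITE a=46  (a history now [(1, 26), (3, 56), (6, 50), (9, 69), (11, 48), (12, 85), (14, 46)])
v15: WRITE a=11  (a history now [(1, 26), (3, 56), (6, 50), (9, 69), (11, 48), (12, 85), (14, 46), (15, 11)])
v16: WRITE a=36  (a history now [(1, 26), (3, 56), (6, 50), (9, 69), (11, 48), (12, 85), (14, 46), (15, 11), (16, 36)])
v17: WRITE c=74  (c history now [(2, 70), (5, 57), (7, 62), (10, 4), (17, 74)])
READ b @v9: history=[(4, 39), (8, 4), (13, 27)] -> pick v8 -> 4
v18: WRITE a=3  (a history now [(1, 26), (3, 56), (6, 50), (9, 69), (11, 48), (12, 85), (14, 46), (15, 11), (16, 36), (18, 3)])
READ c @v16: history=[(2, 70), (5, 57), (7, 62), (10, 4), (17, 74)] -> pick v10 -> 4
v19: WRITE a=65  (a history now [(1, 26), (3, 56), (6, 50), (9, 69), (11, 48), (12, 85), (14, 46), (15, 11), (16, 36), (18, 3), (19, 65)])
v20: WRITE b=53  (b history now [(4, 39), (8, 4), (13, 27), (20, 53)])

Answer: NONE
39
NONE
57
69
56
69
62
4
4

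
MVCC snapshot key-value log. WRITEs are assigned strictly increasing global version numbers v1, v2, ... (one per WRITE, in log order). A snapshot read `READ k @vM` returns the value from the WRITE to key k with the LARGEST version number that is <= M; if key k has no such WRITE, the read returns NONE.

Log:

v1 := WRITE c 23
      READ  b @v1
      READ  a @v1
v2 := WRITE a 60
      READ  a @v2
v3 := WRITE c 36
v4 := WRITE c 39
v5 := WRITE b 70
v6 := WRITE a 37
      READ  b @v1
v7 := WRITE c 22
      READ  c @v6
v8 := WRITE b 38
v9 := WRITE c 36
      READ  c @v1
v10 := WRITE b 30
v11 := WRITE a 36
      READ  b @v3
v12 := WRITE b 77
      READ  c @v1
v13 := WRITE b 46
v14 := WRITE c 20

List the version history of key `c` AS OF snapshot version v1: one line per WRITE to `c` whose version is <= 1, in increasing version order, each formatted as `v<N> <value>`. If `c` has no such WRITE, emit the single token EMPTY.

Scan writes for key=c with version <= 1:
  v1 WRITE c 23 -> keep
  v2 WRITE a 60 -> skip
  v3 WRITE c 36 -> drop (> snap)
  v4 WRITE c 39 -> drop (> snap)
  v5 WRITE b 70 -> skip
  v6 WRITE a 37 -> skip
  v7 WRITE c 22 -> drop (> snap)
  v8 WRITE b 38 -> skip
  v9 WRITE c 36 -> drop (> snap)
  v10 WRITE b 30 -> skip
  v11 WRITE a 36 -> skip
  v12 WRITE b 77 -> skip
  v13 WRITE b 46 -> skip
  v14 WRITE c 20 -> drop (> snap)
Collected: [(1, 23)]

Answer: v1 23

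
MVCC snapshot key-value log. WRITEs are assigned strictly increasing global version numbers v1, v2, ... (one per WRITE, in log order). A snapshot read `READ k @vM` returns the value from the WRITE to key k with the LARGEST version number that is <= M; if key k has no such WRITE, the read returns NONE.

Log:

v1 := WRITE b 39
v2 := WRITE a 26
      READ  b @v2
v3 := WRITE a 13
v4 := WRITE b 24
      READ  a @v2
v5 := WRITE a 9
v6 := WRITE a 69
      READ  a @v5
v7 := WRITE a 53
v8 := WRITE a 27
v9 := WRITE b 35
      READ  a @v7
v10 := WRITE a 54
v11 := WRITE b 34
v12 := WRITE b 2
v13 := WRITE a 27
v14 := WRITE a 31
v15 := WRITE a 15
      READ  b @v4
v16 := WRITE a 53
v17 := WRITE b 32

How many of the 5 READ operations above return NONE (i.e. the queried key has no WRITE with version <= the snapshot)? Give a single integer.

Answer: 0

Derivation:
v1: WRITE b=39  (b history now [(1, 39)])
v2: WRITE a=26  (a history now [(2, 26)])
READ b @v2: history=[(1, 39)] -> pick v1 -> 39
v3: WRITE a=13  (a history now [(2, 26), (3, 13)])
v4: WRITE b=24  (b history now [(1, 39), (4, 24)])
READ a @v2: history=[(2, 26), (3, 13)] -> pick v2 -> 26
v5: WRITE a=9  (a history now [(2, 26), (3, 13), (5, 9)])
v6: WRITE a=69  (a history now [(2, 26), (3, 13), (5, 9), (6, 69)])
READ a @v5: history=[(2, 26), (3, 13), (5, 9), (6, 69)] -> pick v5 -> 9
v7: WRITE a=53  (a history now [(2, 26), (3, 13), (5, 9), (6, 69), (7, 53)])
v8: WRITE a=27  (a history now [(2, 26), (3, 13), (5, 9), (6, 69), (7, 53), (8, 27)])
v9: WRITE b=35  (b history now [(1, 39), (4, 24), (9, 35)])
READ a @v7: history=[(2, 26), (3, 13), (5, 9), (6, 69), (7, 53), (8, 27)] -> pick v7 -> 53
v10: WRITE a=54  (a history now [(2, 26), (3, 13), (5, 9), (6, 69), (7, 53), (8, 27), (10, 54)])
v11: WRITE b=34  (b history now [(1, 39), (4, 24), (9, 35), (11, 34)])
v12: WRITE b=2  (b history now [(1, 39), (4, 24), (9, 35), (11, 34), (12, 2)])
v13: WRITE a=27  (a history now [(2, 26), (3, 13), (5, 9), (6, 69), (7, 53), (8, 27), (10, 54), (13, 27)])
v14: WRITE a=31  (a history now [(2, 26), (3, 13), (5, 9), (6, 69), (7, 53), (8, 27), (10, 54), (13, 27), (14, 31)])
v15: WRITE a=15  (a history now [(2, 26), (3, 13), (5, 9), (6, 69), (7, 53), (8, 27), (10, 54), (13, 27), (14, 31), (15, 15)])
READ b @v4: history=[(1, 39), (4, 24), (9, 35), (11, 34), (12, 2)] -> pick v4 -> 24
v16: WRITE a=53  (a history now [(2, 26), (3, 13), (5, 9), (6, 69), (7, 53), (8, 27), (10, 54), (13, 27), (14, 31), (15, 15), (16, 53)])
v17: WRITE b=32  (b history now [(1, 39), (4, 24), (9, 35), (11, 34), (12, 2), (17, 32)])
Read results in order: ['39', '26', '9', '53', '24']
NONE count = 0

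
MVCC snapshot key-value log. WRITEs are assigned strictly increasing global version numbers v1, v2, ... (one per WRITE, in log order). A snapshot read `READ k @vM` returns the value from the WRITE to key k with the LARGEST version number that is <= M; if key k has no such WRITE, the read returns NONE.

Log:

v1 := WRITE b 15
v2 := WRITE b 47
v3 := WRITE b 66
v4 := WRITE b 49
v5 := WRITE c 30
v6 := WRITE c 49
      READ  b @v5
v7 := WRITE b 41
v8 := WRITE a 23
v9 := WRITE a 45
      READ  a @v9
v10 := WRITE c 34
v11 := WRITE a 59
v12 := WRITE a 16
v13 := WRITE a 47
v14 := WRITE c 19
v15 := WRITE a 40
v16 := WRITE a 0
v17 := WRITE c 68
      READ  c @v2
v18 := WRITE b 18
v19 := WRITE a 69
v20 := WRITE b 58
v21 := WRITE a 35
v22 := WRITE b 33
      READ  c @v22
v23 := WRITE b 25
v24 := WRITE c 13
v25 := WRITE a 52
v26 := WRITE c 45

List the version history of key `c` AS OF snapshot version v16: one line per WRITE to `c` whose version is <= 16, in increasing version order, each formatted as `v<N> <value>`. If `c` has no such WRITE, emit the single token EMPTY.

Answer: v5 30
v6 49
v10 34
v14 19

Derivation:
Scan writes for key=c with version <= 16:
  v1 WRITE b 15 -> skip
  v2 WRITE b 47 -> skip
  v3 WRITE b 66 -> skip
  v4 WRITE b 49 -> skip
  v5 WRITE c 30 -> keep
  v6 WRITE c 49 -> keep
  v7 WRITE b 41 -> skip
  v8 WRITE a 23 -> skip
  v9 WRITE a 45 -> skip
  v10 WRITE c 34 -> keep
  v11 WRITE a 59 -> skip
  v12 WRITE a 16 -> skip
  v13 WRITE a 47 -> skip
  v14 WRITE c 19 -> keep
  v15 WRITE a 40 -> skip
  v16 WRITE a 0 -> skip
  v17 WRITE c 68 -> drop (> snap)
  v18 WRITE b 18 -> skip
  v19 WRITE a 69 -> skip
  v20 WRITE b 58 -> skip
  v21 WRITE a 35 -> skip
  v22 WRITE b 33 -> skip
  v23 WRITE b 25 -> skip
  v24 WRITE c 13 -> drop (> snap)
  v25 WRITE a 52 -> skip
  v26 WRITE c 45 -> drop (> snap)
Collected: [(5, 30), (6, 49), (10, 34), (14, 19)]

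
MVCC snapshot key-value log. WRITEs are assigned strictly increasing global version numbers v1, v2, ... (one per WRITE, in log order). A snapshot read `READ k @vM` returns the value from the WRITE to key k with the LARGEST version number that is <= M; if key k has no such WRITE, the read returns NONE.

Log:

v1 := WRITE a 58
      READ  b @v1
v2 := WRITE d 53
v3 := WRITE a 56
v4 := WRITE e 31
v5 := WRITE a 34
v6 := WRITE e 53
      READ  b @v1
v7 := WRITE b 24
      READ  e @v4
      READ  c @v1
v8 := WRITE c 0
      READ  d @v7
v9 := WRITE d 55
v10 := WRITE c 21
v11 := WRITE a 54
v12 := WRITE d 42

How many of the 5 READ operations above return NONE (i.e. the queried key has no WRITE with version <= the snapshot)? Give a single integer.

Answer: 3

Derivation:
v1: WRITE a=58  (a history now [(1, 58)])
READ b @v1: history=[] -> no version <= 1 -> NONE
v2: WRITE d=53  (d history now [(2, 53)])
v3: WRITE a=56  (a history now [(1, 58), (3, 56)])
v4: WRITE e=31  (e history now [(4, 31)])
v5: WRITE a=34  (a history now [(1, 58), (3, 56), (5, 34)])
v6: WRITE e=53  (e history now [(4, 31), (6, 53)])
READ b @v1: history=[] -> no version <= 1 -> NONE
v7: WRITE b=24  (b history now [(7, 24)])
READ e @v4: history=[(4, 31), (6, 53)] -> pick v4 -> 31
READ c @v1: history=[] -> no version <= 1 -> NONE
v8: WRITE c=0  (c history now [(8, 0)])
READ d @v7: history=[(2, 53)] -> pick v2 -> 53
v9: WRITE d=55  (d history now [(2, 53), (9, 55)])
v10: WRITE c=21  (c history now [(8, 0), (10, 21)])
v11: WRITE a=54  (a history now [(1, 58), (3, 56), (5, 34), (11, 54)])
v12: WRITE d=42  (d history now [(2, 53), (9, 55), (12, 42)])
Read results in order: ['NONE', 'NONE', '31', 'NONE', '53']
NONE count = 3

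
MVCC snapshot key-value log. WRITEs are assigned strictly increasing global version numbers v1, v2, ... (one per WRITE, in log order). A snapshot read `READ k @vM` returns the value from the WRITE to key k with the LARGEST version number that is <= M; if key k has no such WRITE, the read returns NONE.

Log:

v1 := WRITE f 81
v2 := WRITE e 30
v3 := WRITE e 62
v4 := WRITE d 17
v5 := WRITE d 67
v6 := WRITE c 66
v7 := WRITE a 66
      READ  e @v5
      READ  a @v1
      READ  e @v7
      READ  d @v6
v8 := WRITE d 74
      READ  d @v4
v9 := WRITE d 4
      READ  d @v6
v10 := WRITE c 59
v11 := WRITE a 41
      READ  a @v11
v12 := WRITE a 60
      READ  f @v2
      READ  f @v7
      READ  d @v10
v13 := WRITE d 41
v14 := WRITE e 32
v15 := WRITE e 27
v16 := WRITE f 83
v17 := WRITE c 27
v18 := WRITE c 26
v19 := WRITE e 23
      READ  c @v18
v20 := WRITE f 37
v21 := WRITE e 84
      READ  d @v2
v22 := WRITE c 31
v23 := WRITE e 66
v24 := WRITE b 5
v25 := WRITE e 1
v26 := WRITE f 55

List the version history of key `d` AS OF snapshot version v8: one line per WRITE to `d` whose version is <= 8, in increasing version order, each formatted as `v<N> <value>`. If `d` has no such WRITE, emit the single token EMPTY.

Answer: v4 17
v5 67
v8 74

Derivation:
Scan writes for key=d with version <= 8:
  v1 WRITE f 81 -> skip
  v2 WRITE e 30 -> skip
  v3 WRITE e 62 -> skip
  v4 WRITE d 17 -> keep
  v5 WRITE d 67 -> keep
  v6 WRITE c 66 -> skip
  v7 WRITE a 66 -> skip
  v8 WRITE d 74 -> keep
  v9 WRITE d 4 -> drop (> snap)
  v10 WRITE c 59 -> skip
  v11 WRITE a 41 -> skip
  v12 WRITE a 60 -> skip
  v13 WRITE d 41 -> drop (> snap)
  v14 WRITE e 32 -> skip
  v15 WRITE e 27 -> skip
  v16 WRITE f 83 -> skip
  v17 WRITE c 27 -> skip
  v18 WRITE c 26 -> skip
  v19 WRITE e 23 -> skip
  v20 WRITE f 37 -> skip
  v21 WRITE e 84 -> skip
  v22 WRITE c 31 -> skip
  v23 WRITE e 66 -> skip
  v24 WRITE b 5 -> skip
  v25 WRITE e 1 -> skip
  v26 WRITE f 55 -> skip
Collected: [(4, 17), (5, 67), (8, 74)]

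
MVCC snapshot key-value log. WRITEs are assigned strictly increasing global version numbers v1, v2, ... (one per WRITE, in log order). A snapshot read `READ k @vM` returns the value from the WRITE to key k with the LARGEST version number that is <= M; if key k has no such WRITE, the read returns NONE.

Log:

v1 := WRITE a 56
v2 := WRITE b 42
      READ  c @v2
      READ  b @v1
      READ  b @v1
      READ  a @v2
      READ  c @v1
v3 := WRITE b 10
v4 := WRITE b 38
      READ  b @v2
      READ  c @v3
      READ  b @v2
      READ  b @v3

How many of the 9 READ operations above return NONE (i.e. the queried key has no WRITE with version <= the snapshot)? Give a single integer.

v1: WRITE a=56  (a history now [(1, 56)])
v2: WRITE b=42  (b history now [(2, 42)])
READ c @v2: history=[] -> no version <= 2 -> NONE
READ b @v1: history=[(2, 42)] -> no version <= 1 -> NONE
READ b @v1: history=[(2, 42)] -> no version <= 1 -> NONE
READ a @v2: history=[(1, 56)] -> pick v1 -> 56
READ c @v1: history=[] -> no version <= 1 -> NONE
v3: WRITE b=10  (b history now [(2, 42), (3, 10)])
v4: WRITE b=38  (b history now [(2, 42), (3, 10), (4, 38)])
READ b @v2: history=[(2, 42), (3, 10), (4, 38)] -> pick v2 -> 42
READ c @v3: history=[] -> no version <= 3 -> NONE
READ b @v2: history=[(2, 42), (3, 10), (4, 38)] -> pick v2 -> 42
READ b @v3: history=[(2, 42), (3, 10), (4, 38)] -> pick v3 -> 10
Read results in order: ['NONE', 'NONE', 'NONE', '56', 'NONE', '42', 'NONE', '42', '10']
NONE count = 5

Answer: 5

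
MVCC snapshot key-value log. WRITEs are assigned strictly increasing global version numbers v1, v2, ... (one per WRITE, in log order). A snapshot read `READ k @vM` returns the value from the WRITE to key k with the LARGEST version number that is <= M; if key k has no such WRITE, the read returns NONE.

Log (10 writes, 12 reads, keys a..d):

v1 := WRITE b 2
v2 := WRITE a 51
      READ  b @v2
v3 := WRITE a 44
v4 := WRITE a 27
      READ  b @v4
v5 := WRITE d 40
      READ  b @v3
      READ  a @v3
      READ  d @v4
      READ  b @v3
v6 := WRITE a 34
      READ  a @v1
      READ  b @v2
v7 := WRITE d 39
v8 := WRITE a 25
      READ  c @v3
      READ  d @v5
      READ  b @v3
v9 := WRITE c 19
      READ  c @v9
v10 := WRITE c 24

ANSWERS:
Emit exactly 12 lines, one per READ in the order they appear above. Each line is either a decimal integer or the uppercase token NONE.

Answer: 2
2
2
44
NONE
2
NONE
2
NONE
40
2
19

Derivation:
v1: WRITE b=2  (b history now [(1, 2)])
v2: WRITE a=51  (a history now [(2, 51)])
READ b @v2: history=[(1, 2)] -> pick v1 -> 2
v3: WRITE a=44  (a history now [(2, 51), (3, 44)])
v4: WRITE a=27  (a history now [(2, 51), (3, 44), (4, 27)])
READ b @v4: history=[(1, 2)] -> pick v1 -> 2
v5: WRITE d=40  (d history now [(5, 40)])
READ b @v3: history=[(1, 2)] -> pick v1 -> 2
READ a @v3: history=[(2, 51), (3, 44), (4, 27)] -> pick v3 -> 44
READ d @v4: history=[(5, 40)] -> no version <= 4 -> NONE
READ b @v3: history=[(1, 2)] -> pick v1 -> 2
v6: WRITE a=34  (a history now [(2, 51), (3, 44), (4, 27), (6, 34)])
READ a @v1: history=[(2, 51), (3, 44), (4, 27), (6, 34)] -> no version <= 1 -> NONE
READ b @v2: history=[(1, 2)] -> pick v1 -> 2
v7: WRITE d=39  (d history now [(5, 40), (7, 39)])
v8: WRITE a=25  (a history now [(2, 51), (3, 44), (4, 27), (6, 34), (8, 25)])
READ c @v3: history=[] -> no version <= 3 -> NONE
READ d @v5: history=[(5, 40), (7, 39)] -> pick v5 -> 40
READ b @v3: history=[(1, 2)] -> pick v1 -> 2
v9: WRITE c=19  (c history now [(9, 19)])
READ c @v9: history=[(9, 19)] -> pick v9 -> 19
v10: WRITE c=24  (c history now [(9, 19), (10, 24)])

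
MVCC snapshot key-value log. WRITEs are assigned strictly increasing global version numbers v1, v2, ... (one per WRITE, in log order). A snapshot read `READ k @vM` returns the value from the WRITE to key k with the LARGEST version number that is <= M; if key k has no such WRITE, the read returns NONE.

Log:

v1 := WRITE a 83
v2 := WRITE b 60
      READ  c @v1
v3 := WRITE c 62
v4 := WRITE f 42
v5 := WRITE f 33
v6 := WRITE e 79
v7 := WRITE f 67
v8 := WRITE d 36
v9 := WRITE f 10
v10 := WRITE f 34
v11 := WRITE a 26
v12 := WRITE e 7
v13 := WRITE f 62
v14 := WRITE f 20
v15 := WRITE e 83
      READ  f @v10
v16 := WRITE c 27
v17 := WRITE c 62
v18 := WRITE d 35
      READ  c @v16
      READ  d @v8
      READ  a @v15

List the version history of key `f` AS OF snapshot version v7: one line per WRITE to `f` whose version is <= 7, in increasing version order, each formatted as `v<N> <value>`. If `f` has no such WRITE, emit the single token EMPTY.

Answer: v4 42
v5 33
v7 67

Derivation:
Scan writes for key=f with version <= 7:
  v1 WRITE a 83 -> skip
  v2 WRITE b 60 -> skip
  v3 WRITE c 62 -> skip
  v4 WRITE f 42 -> keep
  v5 WRITE f 33 -> keep
  v6 WRITE e 79 -> skip
  v7 WRITE f 67 -> keep
  v8 WRITE d 36 -> skip
  v9 WRITE f 10 -> drop (> snap)
  v10 WRITE f 34 -> drop (> snap)
  v11 WRITE a 26 -> skip
  v12 WRITE e 7 -> skip
  v13 WRITE f 62 -> drop (> snap)
  v14 WRITE f 20 -> drop (> snap)
  v15 WRITE e 83 -> skip
  v16 WRITE c 27 -> skip
  v17 WRITE c 62 -> skip
  v18 WRITE d 35 -> skip
Collected: [(4, 42), (5, 33), (7, 67)]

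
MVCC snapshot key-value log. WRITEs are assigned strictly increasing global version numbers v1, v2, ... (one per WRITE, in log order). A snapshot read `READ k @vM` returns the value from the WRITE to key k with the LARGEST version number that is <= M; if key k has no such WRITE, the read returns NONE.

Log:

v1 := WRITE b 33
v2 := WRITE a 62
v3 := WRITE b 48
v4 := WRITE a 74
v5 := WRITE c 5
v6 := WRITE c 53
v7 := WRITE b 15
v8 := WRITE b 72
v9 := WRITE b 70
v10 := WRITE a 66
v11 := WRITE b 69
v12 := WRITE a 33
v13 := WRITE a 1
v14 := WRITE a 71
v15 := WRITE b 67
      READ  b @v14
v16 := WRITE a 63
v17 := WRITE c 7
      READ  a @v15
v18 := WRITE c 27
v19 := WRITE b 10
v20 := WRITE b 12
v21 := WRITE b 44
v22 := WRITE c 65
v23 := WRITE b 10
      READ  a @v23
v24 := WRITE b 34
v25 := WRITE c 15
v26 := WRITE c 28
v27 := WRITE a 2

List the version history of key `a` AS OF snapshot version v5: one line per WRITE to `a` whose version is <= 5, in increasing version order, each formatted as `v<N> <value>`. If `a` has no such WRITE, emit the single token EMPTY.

Answer: v2 62
v4 74

Derivation:
Scan writes for key=a with version <= 5:
  v1 WRITE b 33 -> skip
  v2 WRITE a 62 -> keep
  v3 WRITE b 48 -> skip
  v4 WRITE a 74 -> keep
  v5 WRITE c 5 -> skip
  v6 WRITE c 53 -> skip
  v7 WRITE b 15 -> skip
  v8 WRITE b 72 -> skip
  v9 WRITE b 70 -> skip
  v10 WRITE a 66 -> drop (> snap)
  v11 WRITE b 69 -> skip
  v12 WRITE a 33 -> drop (> snap)
  v13 WRITE a 1 -> drop (> snap)
  v14 WRITE a 71 -> drop (> snap)
  v15 WRITE b 67 -> skip
  v16 WRITE a 63 -> drop (> snap)
  v17 WRITE c 7 -> skip
  v18 WRITE c 27 -> skip
  v19 WRITE b 10 -> skip
  v20 WRITE b 12 -> skip
  v21 WRITE b 44 -> skip
  v22 WRITE c 65 -> skip
  v23 WRITE b 10 -> skip
  v24 WRITE b 34 -> skip
  v25 WRITE c 15 -> skip
  v26 WRITE c 28 -> skip
  v27 WRITE a 2 -> drop (> snap)
Collected: [(2, 62), (4, 74)]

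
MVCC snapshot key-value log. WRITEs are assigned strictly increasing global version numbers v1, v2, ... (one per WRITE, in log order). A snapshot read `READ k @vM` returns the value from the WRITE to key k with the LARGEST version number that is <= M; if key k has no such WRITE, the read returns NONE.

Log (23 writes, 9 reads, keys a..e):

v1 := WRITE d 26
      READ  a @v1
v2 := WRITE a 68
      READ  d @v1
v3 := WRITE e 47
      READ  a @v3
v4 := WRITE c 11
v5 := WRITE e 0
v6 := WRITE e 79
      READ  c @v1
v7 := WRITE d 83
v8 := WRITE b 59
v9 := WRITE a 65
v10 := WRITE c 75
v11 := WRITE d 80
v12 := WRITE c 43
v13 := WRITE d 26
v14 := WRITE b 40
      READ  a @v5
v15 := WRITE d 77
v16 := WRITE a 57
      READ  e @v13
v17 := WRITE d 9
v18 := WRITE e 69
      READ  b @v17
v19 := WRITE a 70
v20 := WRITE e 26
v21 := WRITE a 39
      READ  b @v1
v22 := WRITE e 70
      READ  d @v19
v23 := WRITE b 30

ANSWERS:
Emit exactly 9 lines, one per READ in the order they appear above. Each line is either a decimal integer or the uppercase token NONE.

v1: WRITE d=26  (d history now [(1, 26)])
READ a @v1: history=[] -> no version <= 1 -> NONE
v2: WRITE a=68  (a history now [(2, 68)])
READ d @v1: history=[(1, 26)] -> pick v1 -> 26
v3: WRITE e=47  (e history now [(3, 47)])
READ a @v3: history=[(2, 68)] -> pick v2 -> 68
v4: WRITE c=11  (c history now [(4, 11)])
v5: WRITE e=0  (e history now [(3, 47), (5, 0)])
v6: WRITE e=79  (e history now [(3, 47), (5, 0), (6, 79)])
READ c @v1: history=[(4, 11)] -> no version <= 1 -> NONE
v7: WRITE d=83  (d history now [(1, 26), (7, 83)])
v8: WRITE b=59  (b history now [(8, 59)])
v9: WRITE a=65  (a history now [(2, 68), (9, 65)])
v10: WRITE c=75  (c history now [(4, 11), (10, 75)])
v11: WRITE d=80  (d history now [(1, 26), (7, 83), (11, 80)])
v12: WRITE c=43  (c history now [(4, 11), (10, 75), (12, 43)])
v13: WRITE d=26  (d history now [(1, 26), (7, 83), (11, 80), (13, 26)])
v14: WRITE b=40  (b history now [(8, 59), (14, 40)])
READ a @v5: history=[(2, 68), (9, 65)] -> pick v2 -> 68
v15: WRITE d=77  (d history now [(1, 26), (7, 83), (11, 80), (13, 26), (15, 77)])
v16: WRITE a=57  (a history now [(2, 68), (9, 65), (16, 57)])
READ e @v13: history=[(3, 47), (5, 0), (6, 79)] -> pick v6 -> 79
v17: WRITE d=9  (d history now [(1, 26), (7, 83), (11, 80), (13, 26), (15, 77), (17, 9)])
v18: WRITE e=69  (e history now [(3, 47), (5, 0), (6, 79), (18, 69)])
READ b @v17: history=[(8, 59), (14, 40)] -> pick v14 -> 40
v19: WRITE a=70  (a history now [(2, 68), (9, 65), (16, 57), (19, 70)])
v20: WRITE e=26  (e history now [(3, 47), (5, 0), (6, 79), (18, 69), (20, 26)])
v21: WRITE a=39  (a history now [(2, 68), (9, 65), (16, 57), (19, 70), (21, 39)])
READ b @v1: history=[(8, 59), (14, 40)] -> no version <= 1 -> NONE
v22: WRITE e=70  (e history now [(3, 47), (5, 0), (6, 79), (18, 69), (20, 26), (22, 70)])
READ d @v19: history=[(1, 26), (7, 83), (11, 80), (13, 26), (15, 77), (17, 9)] -> pick v17 -> 9
v23: WRITE b=30  (b history now [(8, 59), (14, 40), (23, 30)])

Answer: NONE
26
68
NONE
68
79
40
NONE
9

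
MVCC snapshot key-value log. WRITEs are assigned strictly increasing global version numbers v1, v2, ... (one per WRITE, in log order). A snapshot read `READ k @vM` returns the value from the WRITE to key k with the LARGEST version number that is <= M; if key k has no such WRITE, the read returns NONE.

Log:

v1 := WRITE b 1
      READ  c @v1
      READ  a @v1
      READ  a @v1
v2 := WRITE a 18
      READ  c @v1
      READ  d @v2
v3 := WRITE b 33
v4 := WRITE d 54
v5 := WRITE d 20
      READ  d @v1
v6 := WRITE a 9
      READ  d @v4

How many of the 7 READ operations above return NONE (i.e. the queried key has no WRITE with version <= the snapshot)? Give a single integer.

v1: WRITE b=1  (b history now [(1, 1)])
READ c @v1: history=[] -> no version <= 1 -> NONE
READ a @v1: history=[] -> no version <= 1 -> NONE
READ a @v1: history=[] -> no version <= 1 -> NONE
v2: WRITE a=18  (a history now [(2, 18)])
READ c @v1: history=[] -> no version <= 1 -> NONE
READ d @v2: history=[] -> no version <= 2 -> NONE
v3: WRITE b=33  (b history now [(1, 1), (3, 33)])
v4: WRITE d=54  (d history now [(4, 54)])
v5: WRITE d=20  (d history now [(4, 54), (5, 20)])
READ d @v1: history=[(4, 54), (5, 20)] -> no version <= 1 -> NONE
v6: WRITE a=9  (a history now [(2, 18), (6, 9)])
READ d @v4: history=[(4, 54), (5, 20)] -> pick v4 -> 54
Read results in order: ['NONE', 'NONE', 'NONE', 'NONE', 'NONE', 'NONE', '54']
NONE count = 6

Answer: 6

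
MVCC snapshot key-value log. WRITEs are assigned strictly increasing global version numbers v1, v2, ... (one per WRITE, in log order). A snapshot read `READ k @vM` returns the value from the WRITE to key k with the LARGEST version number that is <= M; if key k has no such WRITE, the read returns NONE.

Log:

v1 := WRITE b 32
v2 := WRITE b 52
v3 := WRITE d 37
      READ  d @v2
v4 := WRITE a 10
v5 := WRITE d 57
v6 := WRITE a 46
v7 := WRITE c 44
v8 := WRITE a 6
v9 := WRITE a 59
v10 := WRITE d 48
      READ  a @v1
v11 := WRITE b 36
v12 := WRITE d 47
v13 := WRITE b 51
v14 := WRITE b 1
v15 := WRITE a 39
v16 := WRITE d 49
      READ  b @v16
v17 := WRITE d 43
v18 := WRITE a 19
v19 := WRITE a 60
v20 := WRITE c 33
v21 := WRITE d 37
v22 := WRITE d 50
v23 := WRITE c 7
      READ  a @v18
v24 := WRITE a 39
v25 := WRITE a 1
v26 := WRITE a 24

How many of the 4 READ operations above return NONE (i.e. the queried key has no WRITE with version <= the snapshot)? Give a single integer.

Answer: 2

Derivation:
v1: WRITE b=32  (b history now [(1, 32)])
v2: WRITE b=52  (b history now [(1, 32), (2, 52)])
v3: WRITE d=37  (d history now [(3, 37)])
READ d @v2: history=[(3, 37)] -> no version <= 2 -> NONE
v4: WRITE a=10  (a history now [(4, 10)])
v5: WRITE d=57  (d history now [(3, 37), (5, 57)])
v6: WRITE a=46  (a history now [(4, 10), (6, 46)])
v7: WRITE c=44  (c history now [(7, 44)])
v8: WRITE a=6  (a history now [(4, 10), (6, 46), (8, 6)])
v9: WRITE a=59  (a history now [(4, 10), (6, 46), (8, 6), (9, 59)])
v10: WRITE d=48  (d history now [(3, 37), (5, 57), (10, 48)])
READ a @v1: history=[(4, 10), (6, 46), (8, 6), (9, 59)] -> no version <= 1 -> NONE
v11: WRITE b=36  (b history now [(1, 32), (2, 52), (11, 36)])
v12: WRITE d=47  (d history now [(3, 37), (5, 57), (10, 48), (12, 47)])
v13: WRITE b=51  (b history now [(1, 32), (2, 52), (11, 36), (13, 51)])
v14: WRITE b=1  (b history now [(1, 32), (2, 52), (11, 36), (13, 51), (14, 1)])
v15: WRITE a=39  (a history now [(4, 10), (6, 46), (8, 6), (9, 59), (15, 39)])
v16: WRITE d=49  (d history now [(3, 37), (5, 57), (10, 48), (12, 47), (16, 49)])
READ b @v16: history=[(1, 32), (2, 52), (11, 36), (13, 51), (14, 1)] -> pick v14 -> 1
v17: WRITE d=43  (d history now [(3, 37), (5, 57), (10, 48), (12, 47), (16, 49), (17, 43)])
v18: WRITE a=19  (a history now [(4, 10), (6, 46), (8, 6), (9, 59), (15, 39), (18, 19)])
v19: WRITE a=60  (a history now [(4, 10), (6, 46), (8, 6), (9, 59), (15, 39), (18, 19), (19, 60)])
v20: WRITE c=33  (c history now [(7, 44), (20, 33)])
v21: WRITE d=37  (d history now [(3, 37), (5, 57), (10, 48), (12, 47), (16, 49), (17, 43), (21, 37)])
v22: WRITE d=50  (d history now [(3, 37), (5, 57), (10, 48), (12, 47), (16, 49), (17, 43), (21, 37), (22, 50)])
v23: WRITE c=7  (c history now [(7, 44), (20, 33), (23, 7)])
READ a @v18: history=[(4, 10), (6, 46), (8, 6), (9, 59), (15, 39), (18, 19), (19, 60)] -> pick v18 -> 19
v24: WRITE a=39  (a history now [(4, 10), (6, 46), (8, 6), (9, 59), (15, 39), (18, 19), (19, 60), (24, 39)])
v25: WRITE a=1  (a history now [(4, 10), (6, 46), (8, 6), (9, 59), (15, 39), (18, 19), (19, 60), (24, 39), (25, 1)])
v26: WRITE a=24  (a history now [(4, 10), (6, 46), (8, 6), (9, 59), (15, 39), (18, 19), (19, 60), (24, 39), (25, 1), (26, 24)])
Read results in order: ['NONE', 'NONE', '1', '19']
NONE count = 2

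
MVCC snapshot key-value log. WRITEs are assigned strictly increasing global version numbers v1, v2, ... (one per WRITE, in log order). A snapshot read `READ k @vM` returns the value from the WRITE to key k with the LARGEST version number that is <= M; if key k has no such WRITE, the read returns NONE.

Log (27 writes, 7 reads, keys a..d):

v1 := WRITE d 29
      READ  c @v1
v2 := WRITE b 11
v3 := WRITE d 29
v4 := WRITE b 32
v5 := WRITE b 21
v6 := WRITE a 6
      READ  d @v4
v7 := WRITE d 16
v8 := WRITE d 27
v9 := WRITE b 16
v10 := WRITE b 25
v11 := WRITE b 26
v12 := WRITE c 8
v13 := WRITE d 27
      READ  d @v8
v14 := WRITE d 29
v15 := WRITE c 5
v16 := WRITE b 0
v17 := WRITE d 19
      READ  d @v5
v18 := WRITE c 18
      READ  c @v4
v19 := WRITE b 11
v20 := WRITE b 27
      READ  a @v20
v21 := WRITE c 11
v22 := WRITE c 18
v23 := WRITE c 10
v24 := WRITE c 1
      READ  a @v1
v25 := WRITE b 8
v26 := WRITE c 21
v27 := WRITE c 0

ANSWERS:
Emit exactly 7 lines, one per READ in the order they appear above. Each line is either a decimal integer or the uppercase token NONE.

v1: WRITE d=29  (d history now [(1, 29)])
READ c @v1: history=[] -> no version <= 1 -> NONE
v2: WRITE b=11  (b history now [(2, 11)])
v3: WRITE d=29  (d history now [(1, 29), (3, 29)])
v4: WRITE b=32  (b history now [(2, 11), (4, 32)])
v5: WRITE b=21  (b history now [(2, 11), (4, 32), (5, 21)])
v6: WRITE a=6  (a history now [(6, 6)])
READ d @v4: history=[(1, 29), (3, 29)] -> pick v3 -> 29
v7: WRITE d=16  (d history now [(1, 29), (3, 29), (7, 16)])
v8: WRITE d=27  (d history now [(1, 29), (3, 29), (7, 16), (8, 27)])
v9: WRITE b=16  (b history now [(2, 11), (4, 32), (5, 21), (9, 16)])
v10: WRITE b=25  (b history now [(2, 11), (4, 32), (5, 21), (9, 16), (10, 25)])
v11: WRITE b=26  (b history now [(2, 11), (4, 32), (5, 21), (9, 16), (10, 25), (11, 26)])
v12: WRITE c=8  (c history now [(12, 8)])
v13: WRITE d=27  (d history now [(1, 29), (3, 29), (7, 16), (8, 27), (13, 27)])
READ d @v8: history=[(1, 29), (3, 29), (7, 16), (8, 27), (13, 27)] -> pick v8 -> 27
v14: WRITE d=29  (d history now [(1, 29), (3, 29), (7, 16), (8, 27), (13, 27), (14, 29)])
v15: WRITE c=5  (c history now [(12, 8), (15, 5)])
v16: WRITE b=0  (b history now [(2, 11), (4, 32), (5, 21), (9, 16), (10, 25), (11, 26), (16, 0)])
v17: WRITE d=19  (d history now [(1, 29), (3, 29), (7, 16), (8, 27), (13, 27), (14, 29), (17, 19)])
READ d @v5: history=[(1, 29), (3, 29), (7, 16), (8, 27), (13, 27), (14, 29), (17, 19)] -> pick v3 -> 29
v18: WRITE c=18  (c history now [(12, 8), (15, 5), (18, 18)])
READ c @v4: history=[(12, 8), (15, 5), (18, 18)] -> no version <= 4 -> NONE
v19: WRITE b=11  (b history now [(2, 11), (4, 32), (5, 21), (9, 16), (10, 25), (11, 26), (16, 0), (19, 11)])
v20: WRITE b=27  (b history now [(2, 11), (4, 32), (5, 21), (9, 16), (10, 25), (11, 26), (16, 0), (19, 11), (20, 27)])
READ a @v20: history=[(6, 6)] -> pick v6 -> 6
v21: WRITE c=11  (c history now [(12, 8), (15, 5), (18, 18), (21, 11)])
v22: WRITE c=18  (c history now [(12, 8), (15, 5), (18, 18), (21, 11), (22, 18)])
v23: WRITE c=10  (c history now [(12, 8), (15, 5), (18, 18), (21, 11), (22, 18), (23, 10)])
v24: WRITE c=1  (c history now [(12, 8), (15, 5), (18, 18), (21, 11), (22, 18), (23, 10), (24, 1)])
READ a @v1: history=[(6, 6)] -> no version <= 1 -> NONE
v25: WRITE b=8  (b history now [(2, 11), (4, 32), (5, 21), (9, 16), (10, 25), (11, 26), (16, 0), (19, 11), (20, 27), (25, 8)])
v26: WRITE c=21  (c history now [(12, 8), (15, 5), (18, 18), (21, 11), (22, 18), (23, 10), (24, 1), (26, 21)])
v27: WRITE c=0  (c history now [(12, 8), (15, 5), (18, 18), (21, 11), (22, 18), (23, 10), (24, 1), (26, 21), (27, 0)])

Answer: NONE
29
27
29
NONE
6
NONE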